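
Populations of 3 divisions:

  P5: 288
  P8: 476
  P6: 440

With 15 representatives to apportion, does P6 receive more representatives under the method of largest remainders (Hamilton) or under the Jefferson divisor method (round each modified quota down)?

Hamilton: P5 4, P8 6, P6 5.
Jefferson: P5 3, P8 6, P6 6.
P6 gets 5 under Hamilton and 6 under Jefferson.

Jefferson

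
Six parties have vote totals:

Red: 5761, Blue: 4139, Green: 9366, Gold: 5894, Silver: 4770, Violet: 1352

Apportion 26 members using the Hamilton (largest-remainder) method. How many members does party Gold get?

5

The standard divisor is 31282/26 ≈ 1203.154.
Standard quotas: Red 4.7882, Blue 3.4401, Green 7.7845, Gold 4.8988, Silver 3.9646, Violet 1.1237.
Lower quotas: Red 4, Blue 3, Green 7, Gold 4, Silver 3, Violet 1 (sum 22, leaving 4 seats).
Remainders in descending order: Silver 0.9646, Gold 0.8988, Red 0.7882, Green 0.7845, Blue 0.4401, Violet 0.1237.
The surplus seats go to Silver, Gold, Red, Green.
Gold receives 5.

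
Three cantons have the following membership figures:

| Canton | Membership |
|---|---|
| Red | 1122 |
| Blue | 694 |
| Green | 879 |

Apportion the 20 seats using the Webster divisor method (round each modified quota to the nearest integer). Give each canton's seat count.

Red: 8; Blue: 5; Green: 7

Standard divisor 2695/20 ≈ 134.75; standard quotas: Red 8.327, Blue 5.150, Green 6.523.
Rounding to the nearest integer gives Red 8, Blue 5, Green 7 — total 20, matching the house size, so no adjustment is needed.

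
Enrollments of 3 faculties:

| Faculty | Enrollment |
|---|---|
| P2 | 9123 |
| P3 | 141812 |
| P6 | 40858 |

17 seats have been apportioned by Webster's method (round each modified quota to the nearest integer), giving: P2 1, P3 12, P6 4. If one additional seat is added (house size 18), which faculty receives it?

P3

Priority for the next seat is population ÷ (current seats + 0.5).
Priorities: P2 6082.000, P3 11344.960, P6 9079.556.
Highest priority: P3.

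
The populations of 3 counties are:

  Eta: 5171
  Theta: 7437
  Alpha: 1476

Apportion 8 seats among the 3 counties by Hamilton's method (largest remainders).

Eta 3, Theta 4, Alpha 1

The standard divisor is 14084/8 ≈ 1760.5.
Standard quotas: Eta 2.9372, Theta 4.2244, Alpha 0.8384.
Lower quotas: Eta 2, Theta 4, Alpha 0 (sum 6, leaving 2 seats).
Remainders in descending order: Eta 0.9372, Alpha 0.8384, Theta 0.2244.
The surplus seats go to Eta, Alpha.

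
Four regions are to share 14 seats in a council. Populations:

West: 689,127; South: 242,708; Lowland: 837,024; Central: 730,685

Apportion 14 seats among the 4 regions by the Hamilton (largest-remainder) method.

The standard divisor is 2499544/14 ≈ 178538.857.
Standard quotas: West 3.8598, South 1.3594, Lowland 4.6882, Central 4.0926.
Lower quotas: West 3, South 1, Lowland 4, Central 4 (sum 12, leaving 2 seats).
Remainders in descending order: West 0.8598, Lowland 0.6882, South 0.3594, Central 0.0926.
The surplus seats go to West, Lowland.

West=4; South=1; Lowland=5; Central=4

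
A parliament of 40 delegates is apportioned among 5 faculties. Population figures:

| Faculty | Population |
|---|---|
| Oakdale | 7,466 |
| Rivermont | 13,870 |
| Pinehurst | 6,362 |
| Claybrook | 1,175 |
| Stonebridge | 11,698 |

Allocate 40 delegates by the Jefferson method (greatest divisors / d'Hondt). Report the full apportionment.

Oakdale=7, Rivermont=14, Pinehurst=6, Claybrook=1, Stonebridge=12

Standard divisor 40571/40 ≈ 1014.275; standard quotas: Oakdale 7.361, Rivermont 13.675, Pinehurst 6.272, Claybrook 1.158, Stonebridge 11.533.
Rounding down gives 7, 13, 6, 1, 11 = 38 seats, so the divisor must be adjusted.
With modified divisor 950: modified quotas Oakdale 7.859, Rivermont 14.600, Pinehurst 6.697, Claybrook 1.237, Stonebridge 12.314.
Rounding down: Oakdale 7, Rivermont 14, Pinehurst 6, Claybrook 1, Stonebridge 12 (total 40).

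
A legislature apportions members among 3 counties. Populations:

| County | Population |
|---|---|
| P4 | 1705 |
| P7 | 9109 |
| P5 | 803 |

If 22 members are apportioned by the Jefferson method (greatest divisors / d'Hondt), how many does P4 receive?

3

Standard divisor 11617/22 ≈ 528.045; standard quotas: P4 3.229, P7 17.250, P5 1.521.
Rounding down gives 3, 17, 1 = 21 seats, so the divisor must be adjusted.
With modified divisor 500: modified quotas P4 3.410, P7 18.218, P5 1.606.
Rounding down: P4 3, P7 18, P5 1 (total 22).
P4 receives 3.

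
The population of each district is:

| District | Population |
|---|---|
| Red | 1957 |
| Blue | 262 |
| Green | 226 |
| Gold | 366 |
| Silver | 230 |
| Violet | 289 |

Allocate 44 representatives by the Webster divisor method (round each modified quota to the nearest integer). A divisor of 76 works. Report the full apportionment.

With modified divisor 76: modified quotas Red 25.750, Blue 3.447, Green 2.974, Gold 4.816, Silver 3.026, Violet 3.803.
Rounding to the nearest integer: Red 26, Blue 3, Green 3, Gold 5, Silver 3, Violet 4 (total 44).

Red: 26; Blue: 3; Green: 3; Gold: 5; Silver: 3; Violet: 4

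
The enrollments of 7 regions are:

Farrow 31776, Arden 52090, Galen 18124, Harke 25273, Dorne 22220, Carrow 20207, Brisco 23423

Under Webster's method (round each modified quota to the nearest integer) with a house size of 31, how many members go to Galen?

3

Standard divisor 193113/31 ≈ 6229.452; standard quotas: Farrow 5.101, Arden 8.362, Galen 2.909, Harke 4.057, Dorne 3.567, Carrow 3.244, Brisco 3.760.
Rounding to the nearest integer gives Farrow 5, Arden 8, Galen 3, Harke 4, Dorne 4, Carrow 3, Brisco 4 — total 31, matching the house size, so no adjustment is needed.
Galen receives 3.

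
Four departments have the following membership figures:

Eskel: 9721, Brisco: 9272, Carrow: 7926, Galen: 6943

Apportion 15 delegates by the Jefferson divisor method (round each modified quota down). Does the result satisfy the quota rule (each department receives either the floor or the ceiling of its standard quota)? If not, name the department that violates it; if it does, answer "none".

none

Standard quotas: Eskel 4.306, Brisco 4.107, Carrow 3.511, Galen 3.076.
Jefferson allocation: Eskel 4, Brisco 4, Carrow 4, Galen 3.
Every allocation lies between the lower and upper quota.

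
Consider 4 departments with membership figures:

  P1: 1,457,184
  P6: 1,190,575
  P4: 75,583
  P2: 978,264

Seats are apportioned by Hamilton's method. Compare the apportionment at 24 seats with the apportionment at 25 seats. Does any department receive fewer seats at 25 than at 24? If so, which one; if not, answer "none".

At 24 seats: P1 9, P6 8, P4 1, P2 6.
At 25 seats: P1 10, P6 8, P4 0, P2 7.
P4 drops from 1 to 0.

P4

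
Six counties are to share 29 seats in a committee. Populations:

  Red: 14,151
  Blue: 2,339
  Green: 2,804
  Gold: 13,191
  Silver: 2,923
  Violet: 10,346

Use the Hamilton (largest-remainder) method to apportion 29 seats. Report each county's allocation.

The standard divisor is 45754/29 ≈ 1577.724.
Standard quotas: Red 8.9692, Blue 1.4825, Green 1.7772, Gold 8.3608, Silver 1.8527, Violet 6.5575.
Lower quotas: Red 8, Blue 1, Green 1, Gold 8, Silver 1, Violet 6 (sum 25, leaving 4 seats).
Remainders in descending order: Red 0.9692, Silver 0.8527, Green 0.7772, Violet 0.5575, Blue 0.4825, Gold 0.3608.
The surplus seats go to Red, Silver, Green, Violet.

Red: 9, Blue: 1, Green: 2, Gold: 8, Silver: 2, Violet: 7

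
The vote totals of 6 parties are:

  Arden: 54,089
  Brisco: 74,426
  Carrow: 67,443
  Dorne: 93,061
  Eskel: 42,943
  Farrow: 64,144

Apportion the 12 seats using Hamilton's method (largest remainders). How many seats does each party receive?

Arden: 2, Brisco: 2, Carrow: 2, Dorne: 3, Eskel: 1, Farrow: 2

Total 396106; standard divisor 396106/12 ≈ 33008.833.
Standard quotas: Arden 1.6386, Brisco 2.2547, Carrow 2.0432, Dorne 2.8193, Eskel 1.3010, Farrow 1.9432.
Lower quotas: Arden 1, Brisco 2, Carrow 2, Dorne 2, Eskel 1, Farrow 1 (sum 9, leaving 3 seats).
Remainders in descending order: Farrow 0.9432, Dorne 0.8193, Arden 0.6386, Eskel 0.3010, Brisco 0.2547, Carrow 0.0432.
Largest remainders: Farrow, Dorne, Arden receive the extra seats.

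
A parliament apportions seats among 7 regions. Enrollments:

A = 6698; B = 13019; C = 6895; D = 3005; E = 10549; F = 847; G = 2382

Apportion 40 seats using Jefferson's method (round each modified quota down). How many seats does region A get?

6

Standard divisor 43395/40 ≈ 1084.875; standard quotas: A 6.174, B 12.000, C 6.356, D 2.770, E 9.724, F 0.781, G 2.196.
Rounding down gives 6, 12, 6, 2, 9, 0, 2 = 37 seats, so the divisor must be adjusted.
With modified divisor 990: modified quotas A 6.766, B 13.151, C 6.965, D 3.035, E 10.656, F 0.856, G 2.406.
Rounding down: A 6, B 13, C 6, D 3, E 10, F 0, G 2 (total 40).
A receives 6.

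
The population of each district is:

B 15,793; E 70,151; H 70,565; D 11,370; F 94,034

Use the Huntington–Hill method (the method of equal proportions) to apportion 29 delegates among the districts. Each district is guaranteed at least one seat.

B: 2; E: 8; H: 8; D: 1; F: 10

With divisor 9170: modified quotas B 1.722, E 7.650, H 7.695, D 1.240, F 10.255.
Geometric-mean thresholds: B √(1·2)=1.414, E √(7·8)=7.483, H √(7·8)=7.483, D √(1·2)=1.414, F √(10·11)=10.488.
Each quota rounded against its threshold gives B 2, E 8, H 8, D 1, F 10 (total 29).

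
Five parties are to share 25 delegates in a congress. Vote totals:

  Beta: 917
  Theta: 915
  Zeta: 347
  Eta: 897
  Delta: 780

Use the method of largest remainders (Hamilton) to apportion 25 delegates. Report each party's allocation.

The standard divisor is 3856/25 ≈ 154.24.
Standard quotas: Beta 5.945, Theta 5.932, Zeta 2.250, Eta 5.816, Delta 5.057.
Lower quotas: Beta 5, Theta 5, Zeta 2, Eta 5, Delta 5 (sum 22, leaving 3 seats).
Remainders in descending order: Beta 0.945, Theta 0.932, Eta 0.816, Zeta 0.250, Delta 0.057.
The surplus seats go to Beta, Theta, Eta.

Beta 6, Theta 6, Zeta 2, Eta 6, Delta 5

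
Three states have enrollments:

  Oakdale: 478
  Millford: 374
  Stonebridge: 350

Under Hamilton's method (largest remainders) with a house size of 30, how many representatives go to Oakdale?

The standard divisor is 1202/30 ≈ 40.067.
Standard quotas: Oakdale 11.930, Millford 9.334, Stonebridge 8.735.
Lower quotas: Oakdale 11, Millford 9, Stonebridge 8 (sum 28, leaving 2 seats).
Remainders in descending order: Oakdale 0.930, Stonebridge 0.735, Millford 0.334.
The surplus seats go to Oakdale, Stonebridge.
Oakdale receives 12.

12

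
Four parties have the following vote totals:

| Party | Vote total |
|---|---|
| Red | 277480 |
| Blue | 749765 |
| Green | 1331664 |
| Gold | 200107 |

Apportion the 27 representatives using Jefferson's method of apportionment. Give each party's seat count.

Red=3, Blue=8, Green=14, Gold=2

Standard divisor 2559016/27 ≈ 94778.37; standard quotas: Red 2.928, Blue 7.911, Green 14.050, Gold 2.111.
Rounding down gives 2, 7, 14, 2 = 25 seats, so the divisor must be adjusted.
With modified divisor 90600: modified quotas Red 3.063, Blue 8.276, Green 14.698, Gold 2.209.
Rounding down: Red 3, Blue 8, Green 14, Gold 2 (total 27).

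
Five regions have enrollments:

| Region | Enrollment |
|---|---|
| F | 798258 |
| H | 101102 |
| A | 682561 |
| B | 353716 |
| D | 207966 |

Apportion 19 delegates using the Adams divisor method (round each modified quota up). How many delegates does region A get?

6

Standard divisor 2143603/19 ≈ 112821.211; standard quotas: F 7.075, H 0.896, A 6.050, B 3.135, D 1.843.
Rounding up gives 8, 1, 7, 4, 2 = 22 seats, so the divisor must be adjusted.
With modified divisor 125500: modified quotas F 6.361, H 0.806, A 5.439, B 2.818, D 1.657.
Rounding up: F 7, H 1, A 6, B 3, D 2 (total 19).
A receives 6.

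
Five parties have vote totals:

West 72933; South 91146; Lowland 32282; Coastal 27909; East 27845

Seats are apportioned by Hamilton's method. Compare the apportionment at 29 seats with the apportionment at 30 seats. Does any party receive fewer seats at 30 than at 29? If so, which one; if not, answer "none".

At 29 seats: West 8, South 11, Lowland 4, Coastal 3, East 3.
At 30 seats: West 9, South 11, Lowland 4, Coastal 3, East 3.
No party's allocation decreased.

none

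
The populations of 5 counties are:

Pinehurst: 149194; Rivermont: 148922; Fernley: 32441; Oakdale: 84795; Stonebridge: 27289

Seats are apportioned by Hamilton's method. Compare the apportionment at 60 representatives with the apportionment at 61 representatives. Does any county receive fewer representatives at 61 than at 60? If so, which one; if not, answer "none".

none

At 60 seats: Pinehurst 20, Rivermont 20, Fernley 4, Oakdale 12, Stonebridge 4.
At 61 seats: Pinehurst 21, Rivermont 20, Fernley 4, Oakdale 12, Stonebridge 4.
No county's allocation decreased.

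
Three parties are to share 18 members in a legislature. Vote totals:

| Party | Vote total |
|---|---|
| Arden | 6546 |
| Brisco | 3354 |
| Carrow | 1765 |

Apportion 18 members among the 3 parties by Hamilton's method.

Standard divisor: 11665 ÷ 18 ≈ 648.056.
Standard quotas: Arden 10.1010, Brisco 5.1755, Carrow 2.7235.
Lower quotas: Arden 10, Brisco 5, Carrow 2 (sum 17, leaving 1 seat).
Remainders in descending order: Carrow 0.7235, Brisco 0.1755, Arden 0.1010.
The surplus seat goes to Carrow.

Arden 10, Brisco 5, Carrow 3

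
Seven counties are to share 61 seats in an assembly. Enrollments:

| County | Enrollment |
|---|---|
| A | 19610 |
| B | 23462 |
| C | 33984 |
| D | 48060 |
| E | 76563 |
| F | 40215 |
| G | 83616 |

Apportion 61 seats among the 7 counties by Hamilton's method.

A 4, B 4, C 6, D 9, E 14, F 8, G 16

Total 325510; standard divisor 325510/61 ≈ 5336.23.
Standard quotas: A 3.6749, B 4.3967, C 6.3685, D 9.0064, E 14.3478, F 7.5362, G 15.6695.
Lower quotas: A 3, B 4, C 6, D 9, E 14, F 7, G 15 (sum 58, leaving 3 seats).
Remainders in descending order: A 0.6749, G 0.6695, F 0.5362, B 0.3967, C 0.3685, E 0.3478, D 0.0064.
The surplus seats go to A, G, F.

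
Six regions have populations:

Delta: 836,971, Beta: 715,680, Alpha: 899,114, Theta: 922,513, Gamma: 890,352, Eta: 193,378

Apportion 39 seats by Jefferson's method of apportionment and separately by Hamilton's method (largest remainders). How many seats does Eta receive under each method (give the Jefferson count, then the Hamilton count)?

1 and 2

Jefferson: Delta 8, Beta 6, Alpha 8, Theta 8, Gamma 8, Eta 1.
Hamilton: Delta 7, Beta 6, Alpha 8, Theta 8, Gamma 8, Eta 2.
Eta gets 1 under Jefferson and 2 under Hamilton.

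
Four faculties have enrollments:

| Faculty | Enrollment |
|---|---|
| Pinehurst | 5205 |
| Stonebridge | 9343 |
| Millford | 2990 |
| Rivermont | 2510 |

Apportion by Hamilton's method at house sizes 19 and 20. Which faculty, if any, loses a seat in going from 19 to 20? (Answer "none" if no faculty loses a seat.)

none

At 19 seats: Pinehurst 5, Stonebridge 9, Millford 3, Rivermont 2.
At 20 seats: Pinehurst 5, Stonebridge 9, Millford 3, Rivermont 3.
No faculty's allocation decreased.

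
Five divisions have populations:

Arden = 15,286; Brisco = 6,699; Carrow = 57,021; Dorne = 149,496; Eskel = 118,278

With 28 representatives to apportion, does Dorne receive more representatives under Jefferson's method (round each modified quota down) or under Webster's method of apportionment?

Jefferson: Arden 1, Brisco 0, Carrow 4, Dorne 13, Eskel 10.
Webster: Arden 1, Brisco 1, Carrow 5, Dorne 12, Eskel 9.
Dorne gets 13 under Jefferson and 12 under Webster.

Jefferson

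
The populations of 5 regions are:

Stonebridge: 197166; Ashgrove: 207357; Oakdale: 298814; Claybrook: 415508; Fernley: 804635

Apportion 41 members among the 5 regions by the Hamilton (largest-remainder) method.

The standard divisor is 1923480/41 ≈ 46914.146.
Standard quotas: Stonebridge 4.2027, Ashgrove 4.4199, Oakdale 6.3694, Claybrook 8.8568, Fernley 17.1512.
Lower quotas: Stonebridge 4, Ashgrove 4, Oakdale 6, Claybrook 8, Fernley 17 (sum 39, leaving 2 seats).
Remainders in descending order: Claybrook 0.8568, Ashgrove 0.4199, Oakdale 0.3694, Stonebridge 0.2027, Fernley 0.1512.
The surplus seats go to Claybrook, Ashgrove.

Stonebridge=4, Ashgrove=5, Oakdale=6, Claybrook=9, Fernley=17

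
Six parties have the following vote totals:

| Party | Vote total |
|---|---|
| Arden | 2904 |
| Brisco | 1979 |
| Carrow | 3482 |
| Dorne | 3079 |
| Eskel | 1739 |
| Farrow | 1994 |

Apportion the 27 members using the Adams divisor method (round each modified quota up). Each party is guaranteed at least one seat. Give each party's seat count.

Arden 5; Brisco 4; Carrow 6; Dorne 5; Eskel 3; Farrow 4

Standard divisor 15177/27 ≈ 562.111; standard quotas: Arden 5.166, Brisco 3.521, Carrow 6.195, Dorne 5.478, Eskel 3.094, Farrow 3.547.
Rounding up gives 6, 4, 7, 6, 4, 4 = 31 seats, so the divisor must be adjusted.
With modified divisor 640: modified quotas Arden 4.537, Brisco 3.092, Carrow 5.441, Dorne 4.811, Eskel 2.717, Farrow 3.116.
Rounding up: Arden 5, Brisco 4, Carrow 6, Dorne 5, Eskel 3, Farrow 4 (total 27).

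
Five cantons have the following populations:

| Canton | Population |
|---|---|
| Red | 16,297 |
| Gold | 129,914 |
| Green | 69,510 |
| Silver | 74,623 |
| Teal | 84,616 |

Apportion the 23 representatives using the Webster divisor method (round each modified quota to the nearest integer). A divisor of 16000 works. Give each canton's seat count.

With modified divisor 16000: modified quotas Red 1.019, Gold 8.120, Green 4.344, Silver 4.664, Teal 5.288.
Rounding to the nearest integer: Red 1, Gold 8, Green 4, Silver 5, Teal 5 (total 23).

Red 1, Gold 8, Green 4, Silver 5, Teal 5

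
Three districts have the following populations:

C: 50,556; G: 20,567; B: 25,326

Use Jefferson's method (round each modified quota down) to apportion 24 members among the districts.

C 13, G 5, B 6

Standard divisor 96449/24 ≈ 4018.708; standard quotas: C 12.580, G 5.118, B 6.302.
Rounding down gives 12, 5, 6 = 23 seats, so the divisor must be adjusted.
With modified divisor 3800: modified quotas C 13.304, G 5.412, B 6.665.
Rounding down: C 13, G 5, B 6 (total 24).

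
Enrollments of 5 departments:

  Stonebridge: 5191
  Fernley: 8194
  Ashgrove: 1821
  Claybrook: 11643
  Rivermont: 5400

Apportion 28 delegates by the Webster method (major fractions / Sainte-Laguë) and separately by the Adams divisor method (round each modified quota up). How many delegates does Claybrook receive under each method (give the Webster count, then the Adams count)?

10 and 9

Webster: Stonebridge 4, Fernley 7, Ashgrove 2, Claybrook 10, Rivermont 5.
Adams: Stonebridge 5, Fernley 7, Ashgrove 2, Claybrook 9, Rivermont 5.
Claybrook gets 10 under Webster and 9 under Adams.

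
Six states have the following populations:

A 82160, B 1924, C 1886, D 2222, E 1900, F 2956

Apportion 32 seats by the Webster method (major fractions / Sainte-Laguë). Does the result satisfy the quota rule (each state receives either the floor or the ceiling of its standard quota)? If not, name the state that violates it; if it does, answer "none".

Standard quotas: A 28.256, B 0.662, C 0.649, D 0.764, E 0.653, F 1.017.
Webster allocation: A 27, B 1, C 1, D 1, E 1, F 1.
A has quota 28.256 (lower 28, upper 29) but receives 27 — outside the quota interval.

A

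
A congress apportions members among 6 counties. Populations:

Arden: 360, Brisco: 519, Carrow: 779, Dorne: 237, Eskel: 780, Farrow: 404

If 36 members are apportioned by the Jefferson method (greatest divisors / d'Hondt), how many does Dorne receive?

Standard divisor 3079/36 ≈ 85.528; standard quotas: Arden 4.209, Brisco 6.068, Carrow 9.108, Dorne 2.771, Eskel 9.120, Farrow 4.724.
Rounding down gives 4, 6, 9, 2, 9, 4 = 34 seats, so the divisor must be adjusted.
With modified divisor 78.3: modified quotas Arden 4.598, Brisco 6.628, Carrow 9.949, Dorne 3.027, Eskel 9.962, Farrow 5.160.
Rounding down: Arden 4, Brisco 6, Carrow 9, Dorne 3, Eskel 9, Farrow 5 (total 36).
Dorne receives 3.

3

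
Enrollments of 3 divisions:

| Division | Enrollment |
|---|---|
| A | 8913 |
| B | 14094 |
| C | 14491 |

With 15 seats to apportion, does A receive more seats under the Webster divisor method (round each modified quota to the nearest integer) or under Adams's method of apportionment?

Webster: A 3, B 6, C 6.
Adams: A 4, B 5, C 6.
A gets 3 under Webster and 4 under Adams.

Adams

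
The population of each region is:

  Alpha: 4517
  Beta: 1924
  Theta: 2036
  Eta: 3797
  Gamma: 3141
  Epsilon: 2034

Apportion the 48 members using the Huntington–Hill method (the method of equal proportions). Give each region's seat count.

With divisor 366: modified quotas Alpha 12.342, Beta 5.257, Theta 5.563, Eta 10.374, Gamma 8.582, Epsilon 5.557.
Geometric-mean thresholds: Alpha √(12·13)=12.490, Beta √(5·6)=5.477, Theta √(5·6)=5.477, Eta √(10·11)=10.488, Gamma √(8·9)=8.485, Epsilon √(5·6)=5.477.
Each quota rounded against its threshold gives Alpha 12, Beta 5, Theta 6, Eta 10, Gamma 9, Epsilon 6 (total 48).

Alpha=12, Beta=5, Theta=6, Eta=10, Gamma=9, Epsilon=6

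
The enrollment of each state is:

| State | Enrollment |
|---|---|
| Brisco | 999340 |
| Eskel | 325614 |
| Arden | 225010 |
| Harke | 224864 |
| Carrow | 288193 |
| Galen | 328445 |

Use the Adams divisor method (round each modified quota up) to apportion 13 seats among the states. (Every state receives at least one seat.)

Standard divisor 2391466/13 ≈ 183958.923; standard quotas: Brisco 5.432, Eskel 1.770, Arden 1.223, Harke 1.222, Carrow 1.567, Galen 1.785.
Rounding up gives 6, 2, 2, 2, 2, 2 = 16 seats, so the divisor must be adjusted.
With modified divisor 237400: modified quotas Brisco 4.210, Eskel 1.372, Arden 0.948, Harke 0.947, Carrow 1.214, Galen 1.384.
Rounding up: Brisco 5, Eskel 2, Arden 1, Harke 1, Carrow 2, Galen 2 (total 13).

Brisco: 5, Eskel: 2, Arden: 1, Harke: 1, Carrow: 2, Galen: 2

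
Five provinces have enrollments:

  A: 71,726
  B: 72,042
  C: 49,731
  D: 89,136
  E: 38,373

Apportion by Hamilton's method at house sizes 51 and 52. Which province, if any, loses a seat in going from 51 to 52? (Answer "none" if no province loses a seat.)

At 51 seats: A 11, B 12, C 8, D 14, E 6.
At 52 seats: A 12, B 12, C 8, D 14, E 6.
No province's allocation decreased.

none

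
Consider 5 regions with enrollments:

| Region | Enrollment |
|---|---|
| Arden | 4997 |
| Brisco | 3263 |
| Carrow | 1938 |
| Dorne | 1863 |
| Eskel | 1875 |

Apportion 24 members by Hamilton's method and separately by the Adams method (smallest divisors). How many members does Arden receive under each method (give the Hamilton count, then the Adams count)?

Hamilton: Arden 9, Brisco 6, Carrow 3, Dorne 3, Eskel 3.
Adams: Arden 8, Brisco 6, Carrow 4, Dorne 3, Eskel 3.
Arden gets 9 under Hamilton and 8 under Adams.

9 and 8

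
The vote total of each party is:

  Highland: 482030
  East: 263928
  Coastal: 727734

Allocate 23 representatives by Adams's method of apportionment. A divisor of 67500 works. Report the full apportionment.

Highland 8; East 4; Coastal 11

With modified divisor 67500: modified quotas Highland 7.141, East 3.910, Coastal 10.781.
Rounding up: Highland 8, East 4, Coastal 11 (total 23).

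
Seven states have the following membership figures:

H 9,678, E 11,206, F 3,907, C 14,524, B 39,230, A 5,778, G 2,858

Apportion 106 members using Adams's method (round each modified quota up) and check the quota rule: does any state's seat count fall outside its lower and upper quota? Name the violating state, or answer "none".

B

Standard quotas: H 11.767, E 13.625, F 4.750, C 17.659, B 47.698, A 7.025, G 3.475.
Adams allocation: H 12, E 14, F 5, C 18, B 46, A 7, G 4.
B has quota 47.698 (lower 47, upper 48) but receives 46 — outside the quota interval.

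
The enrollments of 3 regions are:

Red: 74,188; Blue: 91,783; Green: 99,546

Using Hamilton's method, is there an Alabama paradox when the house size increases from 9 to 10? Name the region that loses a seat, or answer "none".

none

At 9 seats: Red 3, Blue 3, Green 3.
At 10 seats: Red 3, Blue 3, Green 4.
No region's allocation decreased.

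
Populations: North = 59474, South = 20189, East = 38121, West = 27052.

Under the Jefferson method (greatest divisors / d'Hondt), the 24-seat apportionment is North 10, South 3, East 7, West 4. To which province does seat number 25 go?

Priority for the next seat is population ÷ (current seats + 1).
Priorities: North 5406.727, South 5047.250, East 4765.125, West 5410.400.
Highest priority: West.

West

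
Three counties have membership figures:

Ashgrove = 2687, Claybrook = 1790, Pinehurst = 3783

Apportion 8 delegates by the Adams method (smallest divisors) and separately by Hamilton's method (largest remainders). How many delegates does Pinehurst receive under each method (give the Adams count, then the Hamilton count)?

3 and 4

Adams: Ashgrove 3, Claybrook 2, Pinehurst 3.
Hamilton: Ashgrove 2, Claybrook 2, Pinehurst 4.
Pinehurst gets 3 under Adams and 4 under Hamilton.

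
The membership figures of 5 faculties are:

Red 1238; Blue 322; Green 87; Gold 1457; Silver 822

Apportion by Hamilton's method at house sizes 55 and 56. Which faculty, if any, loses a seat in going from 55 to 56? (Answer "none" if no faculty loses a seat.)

Blue

At 55 seats: Red 17, Blue 5, Green 1, Gold 20, Silver 12.
At 56 seats: Red 18, Blue 4, Green 1, Gold 21, Silver 12.
Blue drops from 5 to 4.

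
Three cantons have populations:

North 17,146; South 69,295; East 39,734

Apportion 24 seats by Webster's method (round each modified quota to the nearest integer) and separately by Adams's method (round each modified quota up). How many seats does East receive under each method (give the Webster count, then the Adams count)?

Webster: North 3, South 13, East 8.
Adams: North 4, South 13, East 7.
East gets 8 under Webster and 7 under Adams.

8 and 7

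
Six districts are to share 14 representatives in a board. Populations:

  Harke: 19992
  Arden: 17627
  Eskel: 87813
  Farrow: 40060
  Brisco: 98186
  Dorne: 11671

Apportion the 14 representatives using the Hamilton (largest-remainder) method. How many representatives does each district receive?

Total 275349; standard divisor 275349/14 ≈ 19667.786.
Standard quotas: Harke 1.0165, Arden 0.8962, Eskel 4.4648, Farrow 2.0368, Brisco 4.9922, Dorne 0.5934.
Lower quotas: Harke 1, Arden 0, Eskel 4, Farrow 2, Brisco 4, Dorne 0 (sum 11, leaving 3 seats).
Remainders in descending order: Brisco 0.9922, Arden 0.8962, Dorne 0.5934, Eskel 0.4648, Farrow 0.0368, Harke 0.0165.
Largest remainders: Brisco, Arden, Dorne receive the extra seats.

Harke: 1, Arden: 1, Eskel: 4, Farrow: 2, Brisco: 5, Dorne: 1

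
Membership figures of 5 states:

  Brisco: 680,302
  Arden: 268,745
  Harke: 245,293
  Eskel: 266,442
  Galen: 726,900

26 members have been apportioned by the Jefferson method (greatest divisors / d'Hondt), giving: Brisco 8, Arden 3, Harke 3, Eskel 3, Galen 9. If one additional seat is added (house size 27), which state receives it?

Brisco

Priority for the next seat is population ÷ (current seats + 1).
Priorities: Brisco 75589.111, Arden 67186.250, Harke 61323.250, Eskel 66610.500, Galen 72690.000.
Highest priority: Brisco.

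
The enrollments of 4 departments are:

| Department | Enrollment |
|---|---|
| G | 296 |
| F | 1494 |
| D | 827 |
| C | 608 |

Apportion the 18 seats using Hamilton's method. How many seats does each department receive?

G 2, F 8, D 5, C 3

Total 3225; standard divisor 3225/18 ≈ 179.167.
Standard quotas: G 1.652, F 8.339, D 4.616, C 3.393.
Lower quotas: G 1, F 8, D 4, C 3 (sum 16, leaving 2 seats).
Remainders in descending order: G 0.652, D 0.616, C 0.393, F 0.339.
The surplus seats go to G, D.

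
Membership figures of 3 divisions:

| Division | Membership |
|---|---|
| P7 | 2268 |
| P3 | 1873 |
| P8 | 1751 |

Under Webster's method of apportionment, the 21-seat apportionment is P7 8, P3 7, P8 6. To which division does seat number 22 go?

Priority for the next seat is population ÷ (current seats + 0.5).
Priorities: P7 266.824, P3 249.733, P8 269.385.
Highest priority: P8.

P8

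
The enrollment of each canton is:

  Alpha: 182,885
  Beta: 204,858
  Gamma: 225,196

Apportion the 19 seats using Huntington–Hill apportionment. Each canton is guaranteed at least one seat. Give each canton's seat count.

With divisor 32500: modified quotas Alpha 5.627, Beta 6.303, Gamma 6.929.
Geometric-mean thresholds: Alpha √(5·6)=5.477, Beta √(6·7)=6.481, Gamma √(6·7)=6.481.
Each quota rounded against its threshold gives Alpha 6, Beta 6, Gamma 7 (total 19).

Alpha=6, Beta=6, Gamma=7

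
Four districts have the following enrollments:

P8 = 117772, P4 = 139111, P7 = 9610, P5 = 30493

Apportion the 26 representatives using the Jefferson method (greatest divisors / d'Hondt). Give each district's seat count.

Standard divisor 296986/26 ≈ 11422.538; standard quotas: P8 10.310, P4 12.179, P7 0.841, P5 2.670.
Rounding down gives 10, 12, 0, 2 = 24 seats, so the divisor must be adjusted.
With modified divisor 10400: modified quotas P8 11.324, P4 13.376, P7 0.924, P5 2.932.
Rounding down: P8 11, P4 13, P7 0, P5 2 (total 26).

P8=11, P4=13, P7=0, P5=2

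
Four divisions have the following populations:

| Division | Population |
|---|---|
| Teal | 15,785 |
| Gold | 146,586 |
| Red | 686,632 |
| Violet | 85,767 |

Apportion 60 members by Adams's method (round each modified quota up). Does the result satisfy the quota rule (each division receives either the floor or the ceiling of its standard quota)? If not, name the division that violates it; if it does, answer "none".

Red

Standard quotas: Teal 1.013, Gold 9.409, Red 44.073, Violet 5.505.
Adams allocation: Teal 1, Gold 10, Red 43, Violet 6.
Red has quota 44.073 (lower 44, upper 45) but receives 43 — outside the quota interval.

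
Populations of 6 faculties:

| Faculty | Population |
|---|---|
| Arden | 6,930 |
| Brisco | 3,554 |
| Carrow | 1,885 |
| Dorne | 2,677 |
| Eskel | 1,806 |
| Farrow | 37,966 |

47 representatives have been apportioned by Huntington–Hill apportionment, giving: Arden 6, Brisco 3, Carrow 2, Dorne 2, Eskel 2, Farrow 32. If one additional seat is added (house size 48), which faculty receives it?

Priority for the next seat is population ÷ (√(s·(s+1))).
Priorities: Arden 1069.322, Brisco 1025.951, Carrow 769.548, Dorne 1092.881, Eskel 737.296, Farrow 1168.323.
Highest priority: Farrow.

Farrow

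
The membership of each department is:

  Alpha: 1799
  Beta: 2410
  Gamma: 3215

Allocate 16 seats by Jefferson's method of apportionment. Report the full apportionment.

Alpha 4, Beta 5, Gamma 7

Standard divisor 7424/16 ≈ 464; standard quotas: Alpha 3.877, Beta 5.194, Gamma 6.929.
Rounding down gives 3, 5, 6 = 14 seats, so the divisor must be adjusted.
With modified divisor 430: modified quotas Alpha 4.184, Beta 5.605, Gamma 7.477.
Rounding down: Alpha 4, Beta 5, Gamma 7 (total 16).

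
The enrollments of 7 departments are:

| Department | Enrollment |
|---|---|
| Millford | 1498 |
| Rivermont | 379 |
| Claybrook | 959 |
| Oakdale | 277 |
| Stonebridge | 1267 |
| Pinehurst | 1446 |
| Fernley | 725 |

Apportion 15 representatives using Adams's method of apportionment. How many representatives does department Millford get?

Standard divisor 6551/15 ≈ 436.733; standard quotas: Millford 3.430, Rivermont 0.868, Claybrook 2.196, Oakdale 0.634, Stonebridge 2.901, Pinehurst 3.311, Fernley 1.660.
Rounding up gives 4, 1, 3, 1, 3, 4, 2 = 18 seats, so the divisor must be adjusted.
With modified divisor 600: modified quotas Millford 2.497, Rivermont 0.632, Claybrook 1.598, Oakdale 0.462, Stonebridge 2.112, Pinehurst 2.410, Fernley 1.208.
Rounding up: Millford 3, Rivermont 1, Claybrook 2, Oakdale 1, Stonebridge 3, Pinehurst 3, Fernley 2 (total 15).
Millford receives 3.

3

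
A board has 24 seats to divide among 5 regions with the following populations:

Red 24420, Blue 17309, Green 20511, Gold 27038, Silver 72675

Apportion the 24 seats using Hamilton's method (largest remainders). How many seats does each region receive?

Red 4, Blue 2, Green 3, Gold 4, Silver 11

Standard divisor: 161953 ÷ 24 ≈ 6748.042.
Standard quotas: Red 3.6188, Blue 2.5650, Green 3.0395, Gold 4.0068, Silver 10.7698.
Lower quotas: Red 3, Blue 2, Green 3, Gold 4, Silver 10 (sum 22, leaving 2 seats).
Remainders in descending order: Silver 0.7698, Red 0.6188, Blue 0.5650, Green 0.0395, Gold 0.0068.
The surplus seats go to Silver, Red.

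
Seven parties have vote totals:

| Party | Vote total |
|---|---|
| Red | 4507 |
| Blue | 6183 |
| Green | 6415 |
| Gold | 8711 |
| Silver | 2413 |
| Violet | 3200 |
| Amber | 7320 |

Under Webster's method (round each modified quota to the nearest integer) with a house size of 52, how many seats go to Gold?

Standard divisor 38749/52 ≈ 745.173; standard quotas: Red 6.048, Blue 8.297, Green 8.609, Gold 11.690, Silver 3.238, Violet 4.294, Amber 9.823.
Rounding to the nearest integer gives Red 6, Blue 8, Green 9, Gold 12, Silver 3, Violet 4, Amber 10 — total 52, matching the house size, so no adjustment is needed.
Gold receives 12.

12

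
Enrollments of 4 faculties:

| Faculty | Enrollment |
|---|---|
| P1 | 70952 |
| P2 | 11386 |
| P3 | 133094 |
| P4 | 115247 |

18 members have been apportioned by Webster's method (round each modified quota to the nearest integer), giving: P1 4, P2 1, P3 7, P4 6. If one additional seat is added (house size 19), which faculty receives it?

Priority for the next seat is population ÷ (current seats + 0.5).
Priorities: P1 15767.111, P2 7590.667, P3 17745.867, P4 17730.308.
Highest priority: P3.

P3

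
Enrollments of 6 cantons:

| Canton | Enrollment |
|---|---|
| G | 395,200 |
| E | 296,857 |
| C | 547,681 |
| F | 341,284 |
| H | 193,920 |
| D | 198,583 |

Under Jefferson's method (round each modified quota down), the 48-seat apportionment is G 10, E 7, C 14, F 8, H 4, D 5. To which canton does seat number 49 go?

Priority for the next seat is population ÷ (current seats + 1).
Priorities: G 35927.273, E 37107.125, C 36512.067, F 37920.444, H 38784.000, D 33097.167.
Highest priority: H.

H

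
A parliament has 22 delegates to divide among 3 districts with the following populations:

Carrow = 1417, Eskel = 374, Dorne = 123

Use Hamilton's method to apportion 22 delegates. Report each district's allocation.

Standard divisor: 1914 ÷ 22 = 87.
Standard quotas: Carrow 16.287, Eskel 4.299, Dorne 1.414.
Lower quotas: Carrow 16, Eskel 4, Dorne 1 (sum 21, leaving 1 seat).
Remainders in descending order: Dorne 0.414, Eskel 0.299, Carrow 0.287.
The surplus seat goes to Dorne.

Carrow 16, Eskel 4, Dorne 2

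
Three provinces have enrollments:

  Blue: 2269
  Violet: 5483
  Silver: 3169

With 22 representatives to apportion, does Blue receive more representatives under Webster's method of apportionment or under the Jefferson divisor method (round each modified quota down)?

Webster

Webster: Blue 5, Violet 11, Silver 6.
Jefferson: Blue 4, Violet 12, Silver 6.
Blue gets 5 under Webster and 4 under Jefferson.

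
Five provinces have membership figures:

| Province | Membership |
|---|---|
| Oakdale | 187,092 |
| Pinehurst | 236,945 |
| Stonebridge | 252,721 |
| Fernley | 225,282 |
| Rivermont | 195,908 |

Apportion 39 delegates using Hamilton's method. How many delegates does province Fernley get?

8

Standard divisor: 1097948 ÷ 39 ≈ 28152.513.
Standard quotas: Oakdale 6.6457, Pinehurst 8.4165, Stonebridge 8.9769, Fernley 8.0022, Rivermont 6.9588.
Lower quotas: Oakdale 6, Pinehurst 8, Stonebridge 8, Fernley 8, Rivermont 6 (sum 36, leaving 3 seats).
Remainders in descending order: Stonebridge 0.9769, Rivermont 0.9588, Oakdale 0.6457, Pinehurst 0.4165, Fernley 0.0022.
Largest remainders: Stonebridge, Rivermont, Oakdale receive the extra seats.
Fernley receives 8.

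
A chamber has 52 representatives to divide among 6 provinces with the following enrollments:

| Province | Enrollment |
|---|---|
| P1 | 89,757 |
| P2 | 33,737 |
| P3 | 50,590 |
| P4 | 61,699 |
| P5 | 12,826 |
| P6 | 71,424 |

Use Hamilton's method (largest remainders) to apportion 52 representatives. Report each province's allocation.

P1: 15, P2: 5, P3: 8, P4: 10, P5: 2, P6: 12

The standard divisor is 320033/52 ≈ 6154.481.
Standard quotas: P1 14.5840, P2 5.4817, P3 8.2200, P4 10.0251, P5 2.0840, P6 11.6052.
Lower quotas: P1 14, P2 5, P3 8, P4 10, P5 2, P6 11 (sum 50, leaving 2 seats).
Remainders in descending order: P6 0.6052, P1 0.5840, P2 0.4817, P3 0.2200, P5 0.0840, P4 0.0251.
The surplus seats go to P6, P1.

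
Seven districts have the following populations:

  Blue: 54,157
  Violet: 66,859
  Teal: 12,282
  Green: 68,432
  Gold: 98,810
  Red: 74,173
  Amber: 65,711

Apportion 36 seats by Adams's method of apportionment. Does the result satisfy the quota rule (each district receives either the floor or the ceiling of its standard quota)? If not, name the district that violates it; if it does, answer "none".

Standard quotas: Blue 4.427, Violet 5.465, Teal 1.004, Green 5.594, Gold 8.077, Red 6.063, Amber 5.371.
Adams allocation: Blue 5, Violet 5, Teal 1, Green 6, Gold 8, Red 6, Amber 5.
Every allocation lies between the lower and upper quota.

none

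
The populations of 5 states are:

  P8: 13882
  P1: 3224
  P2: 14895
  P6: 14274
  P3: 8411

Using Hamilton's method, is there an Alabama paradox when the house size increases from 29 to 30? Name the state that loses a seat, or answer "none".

At 29 seats: P8 7, P1 2, P2 8, P6 8, P3 4.
At 30 seats: P8 8, P1 2, P2 8, P6 8, P3 4.
No state's allocation decreased.

none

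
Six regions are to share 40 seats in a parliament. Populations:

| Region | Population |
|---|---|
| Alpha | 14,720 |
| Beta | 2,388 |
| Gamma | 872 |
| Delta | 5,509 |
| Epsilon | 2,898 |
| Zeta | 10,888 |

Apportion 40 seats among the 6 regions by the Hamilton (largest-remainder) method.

Standard divisor: 37275 ÷ 40 ≈ 931.875.
Standard quotas: Alpha 15.7961, Beta 2.5626, Gamma 0.9357, Delta 5.9117, Epsilon 3.1099, Zeta 11.6840.
Lower quotas: Alpha 15, Beta 2, Gamma 0, Delta 5, Epsilon 3, Zeta 11 (sum 36, leaving 4 seats).
Remainders in descending order: Gamma 0.9357, Delta 0.9117, Alpha 0.7961, Zeta 0.6840, Beta 0.5626, Epsilon 0.1099.
The surplus seats go to Gamma, Delta, Alpha, Zeta.

Alpha: 16; Beta: 2; Gamma: 1; Delta: 6; Epsilon: 3; Zeta: 12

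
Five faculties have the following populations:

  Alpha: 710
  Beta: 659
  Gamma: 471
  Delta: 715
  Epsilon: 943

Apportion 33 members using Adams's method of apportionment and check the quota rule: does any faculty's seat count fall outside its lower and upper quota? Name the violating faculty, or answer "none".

Standard quotas: Alpha 6.698, Beta 6.217, Gamma 4.443, Delta 6.745, Epsilon 8.896.
Adams allocation: Alpha 7, Beta 6, Gamma 4, Delta 7, Epsilon 9.
Every allocation lies between the lower and upper quota.

none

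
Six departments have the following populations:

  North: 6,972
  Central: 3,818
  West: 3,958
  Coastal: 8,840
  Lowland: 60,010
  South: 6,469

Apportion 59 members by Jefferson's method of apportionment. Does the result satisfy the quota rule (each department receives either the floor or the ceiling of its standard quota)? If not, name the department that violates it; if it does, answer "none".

Standard quotas: North 4.567, Central 2.501, West 2.593, Coastal 5.791, Lowland 39.311, South 4.238.
Jefferson allocation: North 4, Central 2, West 2, Coastal 6, Lowland 41, South 4.
Lowland has quota 39.311 (lower 39, upper 40) but receives 41 — outside the quota interval.

Lowland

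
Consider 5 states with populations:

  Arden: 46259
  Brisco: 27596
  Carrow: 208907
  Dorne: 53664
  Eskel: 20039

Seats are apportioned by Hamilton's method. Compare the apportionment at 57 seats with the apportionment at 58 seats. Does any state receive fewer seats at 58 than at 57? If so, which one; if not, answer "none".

Brisco

At 57 seats: Arden 7, Brisco 5, Carrow 33, Dorne 9, Eskel 3.
At 58 seats: Arden 8, Brisco 4, Carrow 34, Dorne 9, Eskel 3.
Brisco drops from 5 to 4.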